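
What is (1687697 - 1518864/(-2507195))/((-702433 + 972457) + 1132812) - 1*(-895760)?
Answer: 3150556438267713979/3517183405020 ≈ 8.9576e+5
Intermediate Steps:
(1687697 - 1518864/(-2507195))/((-702433 + 972457) + 1132812) - 1*(-895760) = (1687697 - 1518864*(-1/2507195))/(270024 + 1132812) + 895760 = (1687697 + 1518864/2507195)/1402836 + 895760 = (4231386998779/2507195)*(1/1402836) + 895760 = 4231386998779/3517183405020 + 895760 = 3150556438267713979/3517183405020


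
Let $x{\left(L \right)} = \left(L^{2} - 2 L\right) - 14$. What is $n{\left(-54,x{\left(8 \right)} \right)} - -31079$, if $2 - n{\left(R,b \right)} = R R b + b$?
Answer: $-68097$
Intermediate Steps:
$x{\left(L \right)} = -14 + L^{2} - 2 L$
$n{\left(R,b \right)} = 2 - b - b R^{2}$ ($n{\left(R,b \right)} = 2 - \left(R R b + b\right) = 2 - \left(R^{2} b + b\right) = 2 - \left(b R^{2} + b\right) = 2 - \left(b + b R^{2}\right) = 2 - b - b R^{2}$)
$n{\left(-54,x{\left(8 \right)} \right)} - -31079 = \left(2 - \left(-14 + 8^{2} - 16\right) - \left(-14 + 8^{2} - 16\right) \left(-54\right)^{2}\right) - -31079 = \left(2 - \left(-14 + 64 - 16\right) - \left(-14 + 64 - 16\right) 2916\right) + 31079 = \left(2 - 34 - 34 \cdot 2916\right) + 31079 = \left(2 - 34 - 99144\right) + 31079 = -99176 + 31079 = -68097$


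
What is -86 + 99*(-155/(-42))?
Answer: 3911/14 ≈ 279.36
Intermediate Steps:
-86 + 99*(-155/(-42)) = -86 + 99*(-155*(-1/42)) = -86 + 99*(155/42) = -86 + 5115/14 = 3911/14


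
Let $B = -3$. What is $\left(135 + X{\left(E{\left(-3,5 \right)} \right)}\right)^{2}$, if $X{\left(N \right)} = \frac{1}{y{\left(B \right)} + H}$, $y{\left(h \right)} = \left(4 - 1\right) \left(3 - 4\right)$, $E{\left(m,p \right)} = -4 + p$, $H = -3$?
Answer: $\frac{654481}{36} \approx 18180.0$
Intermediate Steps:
$y{\left(h \right)} = -3$ ($y{\left(h \right)} = 3 \left(-1\right) = -3$)
$X{\left(N \right)} = - \frac{1}{6}$ ($X{\left(N \right)} = \frac{1}{-3 - 3} = \frac{1}{-6} = - \frac{1}{6}$)
$\left(135 + X{\left(E{\left(-3,5 \right)} \right)}\right)^{2} = \left(135 - \frac{1}{6}\right)^{2} = \left(\frac{809}{6}\right)^{2} = \frac{654481}{36}$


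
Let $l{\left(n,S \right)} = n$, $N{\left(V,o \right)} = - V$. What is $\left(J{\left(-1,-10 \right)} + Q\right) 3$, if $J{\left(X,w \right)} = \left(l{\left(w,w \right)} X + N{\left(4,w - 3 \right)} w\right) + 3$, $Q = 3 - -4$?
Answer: $180$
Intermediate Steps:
$Q = 7$ ($Q = 3 + 4 = 7$)
$J{\left(X,w \right)} = 3 - 4 w + X w$ ($J{\left(X,w \right)} = \left(w X + \left(-1\right) 4 w\right) + 3 = \left(X w - 4 w\right) + 3 = \left(- 4 w + X w\right) + 3 = 3 - 4 w + X w$)
$\left(J{\left(-1,-10 \right)} + Q\right) 3 = \left(\left(3 - -40 - -10\right) + 7\right) 3 = \left(\left(3 + 40 + 10\right) + 7\right) 3 = \left(53 + 7\right) 3 = 60 \cdot 3 = 180$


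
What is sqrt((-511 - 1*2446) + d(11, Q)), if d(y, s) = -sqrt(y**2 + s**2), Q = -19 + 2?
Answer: sqrt(-2957 - sqrt(410)) ≈ 54.564*I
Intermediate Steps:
Q = -17
d(y, s) = -sqrt(s**2 + y**2)
sqrt((-511 - 1*2446) + d(11, Q)) = sqrt((-511 - 1*2446) - sqrt((-17)**2 + 11**2)) = sqrt((-511 - 2446) - sqrt(289 + 121)) = sqrt(-2957 - sqrt(410))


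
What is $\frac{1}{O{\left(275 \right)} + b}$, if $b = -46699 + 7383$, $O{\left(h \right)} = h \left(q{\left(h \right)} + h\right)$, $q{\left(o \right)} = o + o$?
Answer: $\frac{1}{187559} \approx 5.3317 \cdot 10^{-6}$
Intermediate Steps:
$q{\left(o \right)} = 2 o$
$O{\left(h \right)} = 3 h^{2}$ ($O{\left(h \right)} = h \left(2 h + h\right) = h 3 h = 3 h^{2}$)
$b = -39316$
$\frac{1}{O{\left(275 \right)} + b} = \frac{1}{3 \cdot 275^{2} - 39316} = \frac{1}{3 \cdot 75625 - 39316} = \frac{1}{226875 - 39316} = \frac{1}{187559}$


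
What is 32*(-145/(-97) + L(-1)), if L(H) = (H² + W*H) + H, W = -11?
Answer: 38784/97 ≈ 399.83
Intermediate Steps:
L(H) = H² - 10*H (L(H) = (H² - 11*H) + H = H² - 10*H)
32*(-145/(-97) + L(-1)) = 32*(-145/(-97) - (-10 - 1)) = 32*(-145*(-1/97) - 1*(-11)) = 32*(145/97 + 11) = 32*(1212/97) = 38784/97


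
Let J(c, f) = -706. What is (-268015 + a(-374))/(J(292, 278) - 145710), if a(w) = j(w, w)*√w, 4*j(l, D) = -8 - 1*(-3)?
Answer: 268015/146416 + 5*I*√374/585664 ≈ 1.8305 + 0.0001651*I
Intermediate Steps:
j(l, D) = -5/4 (j(l, D) = (-8 - 1*(-3))/4 = (-8 + 3)/4 = (¼)*(-5) = -5/4)
a(w) = -5*√w/4
(-268015 + a(-374))/(J(292, 278) - 145710) = (-268015 - 5*I*√374/4)/(-706 - 145710) = (-268015 - 5*I*√374/4)/(-146416) = (-268015 - 5*I*√374/4)*(-1/146416) = 268015/146416 + 5*I*√374/585664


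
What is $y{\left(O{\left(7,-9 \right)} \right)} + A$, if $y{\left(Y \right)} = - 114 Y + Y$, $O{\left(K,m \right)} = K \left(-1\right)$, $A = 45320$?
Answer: $46111$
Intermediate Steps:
$O{\left(K,m \right)} = - K$
$y{\left(Y \right)} = - 113 Y$
$y{\left(O{\left(7,-9 \right)} \right)} + A = - 113 \left(\left(-1\right) 7\right) + 45320 = \left(-113\right) \left(-7\right) + 45320 = 791 + 45320 = 46111$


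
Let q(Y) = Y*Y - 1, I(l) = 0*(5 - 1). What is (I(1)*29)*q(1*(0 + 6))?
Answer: 0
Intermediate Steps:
I(l) = 0 (I(l) = 0*4 = 0)
q(Y) = -1 + Y² (q(Y) = Y² - 1 = -1 + Y²)
(I(1)*29)*q(1*(0 + 6)) = (0*29)*(-1 + (1*(0 + 6))²) = 0*(-1 + (1*6)²) = 0*(-1 + 6²) = 0*(-1 + 36) = 0*35 = 0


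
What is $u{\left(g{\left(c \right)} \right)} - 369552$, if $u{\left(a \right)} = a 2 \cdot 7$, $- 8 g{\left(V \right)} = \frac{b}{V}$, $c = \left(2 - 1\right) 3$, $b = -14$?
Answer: $- \frac{2217263}{6} \approx -3.6954 \cdot 10^{5}$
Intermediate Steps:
$c = 3$ ($c = 1 \cdot 3 = 3$)
$g{\left(V \right)} = \frac{7}{4 V}$ ($g{\left(V \right)} = - \frac{\left(-14\right) \frac{1}{V}}{8} = \frac{7}{4 V}$)
$u{\left(a \right)} = 14 a$ ($u{\left(a \right)} = 2 a 7 = 14 a$)
$u{\left(g{\left(c \right)} \right)} - 369552 = 14 \frac{7}{4 \cdot 3} - 369552 = 14 \cdot \frac{7}{4} \cdot \frac{1}{3} - 369552 = 14 \cdot \frac{7}{12} - 369552 = \frac{49}{6} - 369552 = - \frac{2217263}{6}$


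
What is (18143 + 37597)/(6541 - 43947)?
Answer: -27870/18703 ≈ -1.4901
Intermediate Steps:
(18143 + 37597)/(6541 - 43947) = 55740/(-37406) = 55740*(-1/37406) = -27870/18703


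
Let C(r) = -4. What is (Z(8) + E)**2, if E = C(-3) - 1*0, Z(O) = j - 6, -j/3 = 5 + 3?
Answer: 1156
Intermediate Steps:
j = -24 (j = -3*(5 + 3) = -3*8 = -24)
Z(O) = -30 (Z(O) = -24 - 6 = -30)
E = -4 (E = -4 - 1*0 = -4 + 0 = -4)
(Z(8) + E)**2 = (-30 - 4)**2 = (-34)**2 = 1156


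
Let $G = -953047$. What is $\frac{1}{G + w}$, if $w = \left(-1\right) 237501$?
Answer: $- \frac{1}{1190548} \approx -8.3995 \cdot 10^{-7}$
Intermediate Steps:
$w = -237501$
$\frac{1}{G + w} = \frac{1}{-953047 - 237501} = \frac{1}{-1190548} = - \frac{1}{1190548}$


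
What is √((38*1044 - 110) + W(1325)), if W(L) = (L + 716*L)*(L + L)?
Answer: 2*√629401453 ≈ 50176.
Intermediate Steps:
W(L) = 1434*L² (W(L) = (717*L)*(2*L) = 1434*L²)
√((38*1044 - 110) + W(1325)) = √((38*1044 - 110) + 1434*1325²) = √((39672 - 110) + 1434*1755625) = √(39562 + 2517566250) = √2517605812 = 2*√629401453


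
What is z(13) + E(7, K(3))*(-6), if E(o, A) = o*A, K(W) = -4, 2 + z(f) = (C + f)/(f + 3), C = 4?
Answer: 2673/16 ≈ 167.06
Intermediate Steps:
z(f) = -2 + (4 + f)/(3 + f) (z(f) = -2 + (4 + f)/(f + 3) = -2 + (4 + f)/(3 + f))
E(o, A) = A*o
z(13) + E(7, K(3))*(-6) = (-2 - 1*13)/(3 + 13) - 4*7*(-6) = (-2 - 13)/16 - 28*(-6) = (1/16)*(-15) + 168 = -15/16 + 168 = 2673/16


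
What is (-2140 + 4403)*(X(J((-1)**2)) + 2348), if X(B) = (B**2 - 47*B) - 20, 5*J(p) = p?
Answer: 131177058/25 ≈ 5.2471e+6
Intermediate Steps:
J(p) = p/5
X(B) = -20 + B**2 - 47*B
(-2140 + 4403)*(X(J((-1)**2)) + 2348) = (-2140 + 4403)*((-20 + ((1/5)*(-1)**2)**2 - 47*(-1)**2/5) + 2348) = 2263*((-20 + ((1/5)*1)**2 - 47/5) + 2348) = 2263*((-20 + (1/5)**2 - 47*1/5) + 2348) = 2263*((-20 + 1/25 - 47/5) + 2348) = 2263*(-734/25 + 2348) = 2263*(57966/25) = 131177058/25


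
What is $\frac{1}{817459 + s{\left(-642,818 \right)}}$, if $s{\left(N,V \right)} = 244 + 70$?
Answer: $\frac{1}{817773} \approx 1.2228 \cdot 10^{-6}$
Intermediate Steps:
$s{\left(N,V \right)} = 314$
$\frac{1}{817459 + s{\left(-642,818 \right)}} = \frac{1}{817459 + 314} = \frac{1}{817773}$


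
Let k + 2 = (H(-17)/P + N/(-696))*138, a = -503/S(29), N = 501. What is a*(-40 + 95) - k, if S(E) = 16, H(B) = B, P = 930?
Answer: -116884651/71920 ≈ -1625.2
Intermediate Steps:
a = -503/16 ≈ -31.438
k = -1867381/17980 (k = -2 + (-17/930 + 501/(-696))*138 = -2 + (-17*1/930 + 501*(-1/696))*138 = -2 + (-17/930 - 167/232)*138 = -2 - 79627/107880*138 = -2 - 1831421/17980 = -1867381/17980 ≈ -103.86)
a*(-40 + 95) - k = -503*(-40 + 95)/16 - 1*(-1867381/17980) = -503/16*55 + 1867381/17980 = -27665/16 + 1867381/17980 = -116884651/71920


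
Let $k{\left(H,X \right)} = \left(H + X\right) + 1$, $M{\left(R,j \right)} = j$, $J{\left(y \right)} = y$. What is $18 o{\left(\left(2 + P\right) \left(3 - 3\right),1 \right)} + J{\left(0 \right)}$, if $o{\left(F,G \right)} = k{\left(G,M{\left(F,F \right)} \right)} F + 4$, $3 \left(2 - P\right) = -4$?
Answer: $72$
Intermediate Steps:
$k{\left(H,X \right)} = 1 + H + X$
$P = \frac{10}{3}$ ($P = 2 - - \frac{4}{3} = 2 + \frac{4}{3} = \frac{10}{3} \approx 3.3333$)
$o{\left(F,G \right)} = 4 + F \left(1 + F + G\right)$ ($o{\left(F,G \right)} = \left(1 + G + F\right) F + 4 = \left(1 + F + G\right) F + 4 = F \left(1 + F + G\right) + 4 = 4 + F \left(1 + F + G\right)$)
$18 o{\left(\left(2 + P\right) \left(3 - 3\right),1 \right)} + J{\left(0 \right)} = 18 \left(4 + \left(2 + \frac{10}{3}\right) \left(3 - 3\right) \left(1 + \left(2 + \frac{10}{3}\right) \left(3 - 3\right) + 1\right)\right) + 0 = 18 \left(4 + \frac{16}{3} \cdot 0 \left(1 + \frac{16}{3} \cdot 0 + 1\right)\right) + 0 = 18 \left(4 + 0 \left(1 + 0 + 1\right)\right) + 0 = 18 \left(4 + 0 \cdot 2\right) + 0 = 18 \left(4 + 0\right) + 0 = 18 \cdot 4 + 0 = 72 + 0 = 72$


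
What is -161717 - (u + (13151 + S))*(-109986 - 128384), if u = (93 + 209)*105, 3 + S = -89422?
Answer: -10622882397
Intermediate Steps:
S = -89425 (S = -3 - 89422 = -89425)
u = 31710 (u = 302*105 = 31710)
-161717 - (u + (13151 + S))*(-109986 - 128384) = -161717 - (31710 + (13151 - 89425))*(-109986 - 128384) = -161717 - (31710 - 76274)*(-238370) = -161717 - (-44564)*(-238370) = -161717 - 1*10622720680 = -161717 - 10622720680 = -10622882397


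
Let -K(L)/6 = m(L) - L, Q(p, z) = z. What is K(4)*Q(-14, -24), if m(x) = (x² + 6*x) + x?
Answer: 5760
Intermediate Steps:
m(x) = x² + 7*x
K(L) = 6*L - 6*L*(7 + L) (K(L) = -6*(L*(7 + L) - L) = -6*(-L + L*(7 + L)) = 6*L - 6*L*(7 + L))
K(4)*Q(-14, -24) = (6*4*(-6 - 1*4))*(-24) = (6*4*(-6 - 4))*(-24) = (6*4*(-10))*(-24) = -240*(-24) = 5760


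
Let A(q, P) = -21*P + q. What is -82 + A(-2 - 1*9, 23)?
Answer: -576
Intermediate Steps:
A(q, P) = q - 21*P
-82 + A(-2 - 1*9, 23) = -82 + ((-2 - 1*9) - 21*23) = -82 + ((-2 - 9) - 483) = -82 + (-11 - 483) = -82 - 494 = -576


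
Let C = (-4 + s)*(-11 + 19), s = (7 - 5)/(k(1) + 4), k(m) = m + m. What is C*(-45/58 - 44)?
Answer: 114268/87 ≈ 1313.4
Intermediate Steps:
k(m) = 2*m
s = 1/3 (s = (7 - 5)/(2*1 + 4) = 2/(2 + 4) = 2/6 = 2*(1/6) = 1/3 ≈ 0.33333)
C = -88/3 (C = (-4 + 1/3)*(-11 + 19) = -11/3*8 = -88/3 ≈ -29.333)
C*(-45/58 - 44) = -88*(-45/58 - 44)/3 = -88/3*(-2597/58) = 114268/87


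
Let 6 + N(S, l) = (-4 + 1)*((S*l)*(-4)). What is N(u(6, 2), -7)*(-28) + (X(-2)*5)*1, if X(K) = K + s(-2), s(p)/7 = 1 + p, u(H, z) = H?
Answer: 14235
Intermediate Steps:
s(p) = 7 + 7*p (s(p) = 7*(1 + p) = 7 + 7*p)
X(K) = -7 + K (X(K) = K + (7 + 7*(-2)) = K + (7 - 14) = K - 7 = -7 + K)
N(S, l) = -6 + 12*S*l (N(S, l) = -6 + (-4 + 1)*((S*l)*(-4)) = -6 - (-12)*S*l = -6 + 12*S*l)
N(u(6, 2), -7)*(-28) + (X(-2)*5)*1 = (-6 + 12*6*(-7))*(-28) + ((-7 - 2)*5)*1 = (-6 - 504)*(-28) - 9*5*1 = -510*(-28) - 45*1 = 14280 - 45 = 14235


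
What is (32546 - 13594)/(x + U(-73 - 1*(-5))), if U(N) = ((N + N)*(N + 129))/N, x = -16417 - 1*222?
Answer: -18952/16517 ≈ -1.1474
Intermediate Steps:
x = -16639 (x = -16417 - 222 = -16639)
U(N) = 258 + 2*N (U(N) = ((2*N)*(129 + N))/N = (2*N*(129 + N))/N = 258 + 2*N)
(32546 - 13594)/(x + U(-73 - 1*(-5))) = (32546 - 13594)/(-16639 + (258 + 2*(-73 - 1*(-5)))) = 18952/(-16639 + (258 + 2*(-73 + 5))) = 18952/(-16639 + (258 + 2*(-68))) = 18952/(-16639 + (258 - 136)) = 18952/(-16639 + 122) = 18952/(-16517) = 18952*(-1/16517) = -18952/16517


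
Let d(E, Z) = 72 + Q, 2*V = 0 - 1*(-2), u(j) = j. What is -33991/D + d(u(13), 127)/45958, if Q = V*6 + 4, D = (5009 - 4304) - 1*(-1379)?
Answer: -780993745/47888236 ≈ -16.309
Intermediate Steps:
V = 1 (V = (0 - 1*(-2))/2 = (0 + 2)/2 = (½)*2 = 1)
D = 2084 (D = 705 + 1379 = 2084)
Q = 10 (Q = 1*6 + 4 = 6 + 4 = 10)
d(E, Z) = 82 (d(E, Z) = 72 + 10 = 82)
-33991/D + d(u(13), 127)/45958 = -33991/2084 + 82/45958 = -33991*1/2084 + 82*(1/45958) = -33991/2084 + 41/22979 = -780993745/47888236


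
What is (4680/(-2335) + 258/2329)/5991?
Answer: -686486/2172023071 ≈ -0.00031606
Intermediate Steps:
(4680/(-2335) + 258/2329)/5991 = (4680*(-1/2335) + 258*(1/2329))*(1/5991) = (-936/467 + 258/2329)*(1/5991) = -2059458/1087643*1/5991 = -686486/2172023071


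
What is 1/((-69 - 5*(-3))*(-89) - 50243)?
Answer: -1/45437 ≈ -2.2008e-5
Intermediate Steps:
1/((-69 - 5*(-3))*(-89) - 50243) = 1/((-69 + 15)*(-89) - 50243) = 1/(-54*(-89) - 50243) = 1/(4806 - 50243) = 1/(-45437) = -1/45437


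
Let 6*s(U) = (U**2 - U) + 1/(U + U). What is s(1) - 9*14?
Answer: -1511/12 ≈ -125.92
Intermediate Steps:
s(U) = -U/6 + U**2/6 + 1/(12*U) (s(U) = ((U**2 - U) + 1/(U + U))/6 = ((U**2 - U) + 1/(2*U))/6 = (U**2 + 1/(2*U) - U)/6 = -U/6 + U**2/6 + 1/(12*U))
s(1) - 9*14 = (1/12)*(1 + 2*1**2*(-1 + 1))/1 - 9*14 = (1/12)*1*(1 + 2*1*0) - 126 = (1/12)*1*(1 + 0) - 126 = (1/12)*1*1 - 126 = 1/12 - 126 = -1511/12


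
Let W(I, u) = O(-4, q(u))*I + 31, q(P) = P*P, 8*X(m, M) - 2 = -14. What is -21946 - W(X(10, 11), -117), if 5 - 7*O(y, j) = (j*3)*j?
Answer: -843403076/7 ≈ -1.2049e+8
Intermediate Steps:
X(m, M) = -3/2 (X(m, M) = ¼ + (⅛)*(-14) = ¼ - 7/4 = -3/2)
q(P) = P²
O(y, j) = 5/7 - 3*j²/7 (O(y, j) = 5/7 - j*3*j/7 = 5/7 - 3*j*j/7 = 5/7 - 3*j²/7)
W(I, u) = 31 + I*(5/7 - 3*u⁴/7) (W(I, u) = (5/7 - 3*u⁴/7)*I + 31 = I*(5/7 - 3*u⁴/7) + 31 = 31 + I*(5/7 - 3*u⁴/7))
-21946 - W(X(10, 11), -117) = -21946 - (31 - ⅐*(-3/2)*(-5 + 3*(-117)⁴)) = -21946 - (31 - ⅐*(-3/2)*(-5 + 3*187388721)) = -21946 - (31 - ⅐*(-3/2)*(-5 + 562166163)) = -21946 - (31 - ⅐*(-3/2)*562166158) = -21946 - (31 + 843249237/7) = -21946 - 1*843249454/7 = -21946 - 843249454/7 = -843403076/7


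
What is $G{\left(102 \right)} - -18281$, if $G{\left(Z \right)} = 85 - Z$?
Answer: $18264$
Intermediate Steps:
$G{\left(102 \right)} - -18281 = \left(85 - 102\right) - -18281 = \left(85 - 102\right) + 18281 = -17 + 18281 = 18264$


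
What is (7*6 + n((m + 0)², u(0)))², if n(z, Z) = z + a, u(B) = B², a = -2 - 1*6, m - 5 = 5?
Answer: 17956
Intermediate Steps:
m = 10 (m = 5 + 5 = 10)
a = -8 (a = -2 - 6 = -8)
n(z, Z) = -8 + z (n(z, Z) = z - 8 = -8 + z)
(7*6 + n((m + 0)², u(0)))² = (7*6 + (-8 + (10 + 0)²))² = (42 + (-8 + 10²))² = (42 + (-8 + 100))² = (42 + 92)² = 134² = 17956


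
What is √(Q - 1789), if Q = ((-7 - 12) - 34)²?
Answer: 2*√255 ≈ 31.937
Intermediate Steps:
Q = 2809 (Q = (-19 - 34)² = (-53)² = 2809)
√(Q - 1789) = √(2809 - 1789) = √1020 = 2*√255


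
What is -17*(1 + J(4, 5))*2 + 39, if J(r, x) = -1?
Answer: 39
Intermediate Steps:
-17*(1 + J(4, 5))*2 + 39 = -17*(1 - 1)*2 + 39 = -0*2 + 39 = -17*0 + 39 = 0 + 39 = 39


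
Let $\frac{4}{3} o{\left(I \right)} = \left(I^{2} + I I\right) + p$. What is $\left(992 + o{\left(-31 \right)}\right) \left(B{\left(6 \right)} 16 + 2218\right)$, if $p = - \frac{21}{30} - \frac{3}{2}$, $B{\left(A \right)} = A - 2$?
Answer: $\frac{55494817}{10} \approx 5.5495 \cdot 10^{6}$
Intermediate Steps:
$B{\left(A \right)} = -2 + A$ ($B{\left(A \right)} = A - 2 = -2 + A$)
$p = - \frac{11}{5}$ ($p = \left(-21\right) \frac{1}{30} - \frac{3}{2} = - \frac{7}{10} - \frac{3}{2} = - \frac{11}{5} \approx -2.2$)
$o{\left(I \right)} = - \frac{33}{20} + \frac{3 I^{2}}{2}$ ($o{\left(I \right)} = \frac{3 \left(\left(I^{2} + I I\right) - \frac{11}{5}\right)}{4} = \frac{3 \left(\left(I^{2} + I^{2}\right) - \frac{11}{5}\right)}{4} = \frac{3 \left(2 I^{2} - \frac{11}{5}\right)}{4} = \frac{3 \left(- \frac{11}{5} + 2 I^{2}\right)}{4} = - \frac{33}{20} + \frac{3 I^{2}}{2}$)
$\left(992 + o{\left(-31 \right)}\right) \left(B{\left(6 \right)} 16 + 2218\right) = \left(992 - \left(\frac{33}{20} - \frac{3 \left(-31\right)^{2}}{2}\right)\right) \left(\left(-2 + 6\right) 16 + 2218\right) = \left(992 + \left(- \frac{33}{20} + \frac{3}{2} \cdot 961\right)\right) \left(4 \cdot 16 + 2218\right) = \left(992 + \left(- \frac{33}{20} + \frac{2883}{2}\right)\right) \left(64 + 2218\right) = \left(992 + \frac{28797}{20}\right) 2282 = \frac{48637}{20} \cdot 2282 = \frac{55494817}{10}$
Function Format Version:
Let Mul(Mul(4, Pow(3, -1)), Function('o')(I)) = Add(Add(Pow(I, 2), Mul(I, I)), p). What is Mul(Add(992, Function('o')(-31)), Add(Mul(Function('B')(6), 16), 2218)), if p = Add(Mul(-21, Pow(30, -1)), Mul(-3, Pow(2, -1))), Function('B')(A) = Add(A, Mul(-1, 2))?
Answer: Rational(55494817, 10) ≈ 5.5495e+6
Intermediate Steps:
Function('B')(A) = Add(-2, A) (Function('B')(A) = Add(A, -2) = Add(-2, A))
p = Rational(-11, 5) (p = Add(Mul(-21, Rational(1, 30)), Mul(-3, Rational(1, 2))) = Add(Rational(-7, 10), Rational(-3, 2)) = Rational(-11, 5) ≈ -2.2000)
Function('o')(I) = Add(Rational(-33, 20), Mul(Rational(3, 2), Pow(I, 2))) (Function('o')(I) = Mul(Rational(3, 4), Add(Add(Pow(I, 2), Mul(I, I)), Rational(-11, 5))) = Mul(Rational(3, 4), Add(Add(Pow(I, 2), Pow(I, 2)), Rational(-11, 5))) = Mul(Rational(3, 4), Add(Mul(2, Pow(I, 2)), Rational(-11, 5))) = Mul(Rational(3, 4), Add(Rational(-11, 5), Mul(2, Pow(I, 2)))) = Add(Rational(-33, 20), Mul(Rational(3, 2), Pow(I, 2))))
Mul(Add(992, Function('o')(-31)), Add(Mul(Function('B')(6), 16), 2218)) = Mul(Add(992, Add(Rational(-33, 20), Mul(Rational(3, 2), Pow(-31, 2)))), Add(Mul(Add(-2, 6), 16), 2218)) = Mul(Add(992, Add(Rational(-33, 20), Mul(Rational(3, 2), 961))), Add(Mul(4, 16), 2218)) = Mul(Add(992, Add(Rational(-33, 20), Rational(2883, 2))), Add(64, 2218)) = Mul(Add(992, Rational(28797, 20)), 2282) = Mul(Rational(48637, 20), 2282) = Rational(55494817, 10)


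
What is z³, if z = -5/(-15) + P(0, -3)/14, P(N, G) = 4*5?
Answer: 50653/9261 ≈ 5.4695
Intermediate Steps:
P(N, G) = 20
z = 37/21 (z = -5/(-15) + 20/14 = -5*(-1/15) + 20*(1/14) = ⅓ + 10/7 = 37/21 ≈ 1.7619)
z³ = (37/21)³ = 50653/9261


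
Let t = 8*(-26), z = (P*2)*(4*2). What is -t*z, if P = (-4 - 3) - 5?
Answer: -39936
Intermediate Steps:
P = -12 (P = -7 - 5 = -12)
z = -192 (z = (-12*2)*(4*2) = -24*8 = -192)
t = -208
-t*z = -(-208)*(-192) = -1*39936 = -39936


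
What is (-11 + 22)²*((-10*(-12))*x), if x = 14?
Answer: 203280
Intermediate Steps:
(-11 + 22)²*((-10*(-12))*x) = (-11 + 22)²*(-10*(-12)*14) = 11²*(120*14) = 121*1680 = 203280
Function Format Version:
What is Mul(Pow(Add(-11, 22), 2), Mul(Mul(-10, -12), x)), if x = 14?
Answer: 203280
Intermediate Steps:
Mul(Pow(Add(-11, 22), 2), Mul(Mul(-10, -12), x)) = Mul(Pow(Add(-11, 22), 2), Mul(Mul(-10, -12), 14)) = Mul(Pow(11, 2), Mul(120, 14)) = Mul(121, 1680) = 203280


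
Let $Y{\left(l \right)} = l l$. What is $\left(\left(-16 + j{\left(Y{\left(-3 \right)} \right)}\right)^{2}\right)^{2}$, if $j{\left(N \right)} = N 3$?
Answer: $14641$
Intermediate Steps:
$Y{\left(l \right)} = l^{2}$
$j{\left(N \right)} = 3 N$
$\left(\left(-16 + j{\left(Y{\left(-3 \right)} \right)}\right)^{2}\right)^{2} = \left(\left(-16 + 3 \left(-3\right)^{2}\right)^{2}\right)^{2} = \left(\left(-16 + 3 \cdot 9\right)^{2}\right)^{2} = \left(\left(-16 + 27\right)^{2}\right)^{2} = \left(11^{2}\right)^{2} = 121^{2} = 14641$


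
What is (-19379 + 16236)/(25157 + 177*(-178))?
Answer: 449/907 ≈ 0.49504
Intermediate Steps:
(-19379 + 16236)/(25157 + 177*(-178)) = -3143/(25157 - 31506) = -3143/(-6349) = -3143*(-1/6349) = 449/907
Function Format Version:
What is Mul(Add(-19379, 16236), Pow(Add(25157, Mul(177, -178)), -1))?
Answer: Rational(449, 907) ≈ 0.49504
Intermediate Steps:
Mul(Add(-19379, 16236), Pow(Add(25157, Mul(177, -178)), -1)) = Mul(-3143, Pow(Add(25157, -31506), -1)) = Mul(-3143, Pow(-6349, -1)) = Mul(-3143, Rational(-1, 6349)) = Rational(449, 907)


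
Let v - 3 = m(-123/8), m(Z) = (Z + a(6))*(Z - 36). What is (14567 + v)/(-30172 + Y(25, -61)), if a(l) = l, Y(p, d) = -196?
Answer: -963305/1943552 ≈ -0.49564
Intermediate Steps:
m(Z) = (-36 + Z)*(6 + Z) (m(Z) = (Z + 6)*(Z - 36) = (6 + Z)*(-36 + Z) = (-36 + Z)*(6 + Z))
v = 31017/64 (v = 3 + (-216 + (-123/8)**2 - (-3690)/8) = 3 + (-216 + (-123*1/8)**2 - (-3690)/8) = 3 + (-216 + (-123/8)**2 - 30*(-123/8)) = 3 + (-216 + 15129/64 + 1845/4) = 3 + 30825/64 = 31017/64 ≈ 484.64)
(14567 + v)/(-30172 + Y(25, -61)) = (14567 + 31017/64)/(-30172 - 196) = (963305/64)/(-30368) = (963305/64)*(-1/30368) = -963305/1943552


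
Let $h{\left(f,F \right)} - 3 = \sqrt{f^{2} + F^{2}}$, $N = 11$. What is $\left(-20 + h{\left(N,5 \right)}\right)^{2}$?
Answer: $\left(17 - \sqrt{146}\right)^{2} \approx 24.176$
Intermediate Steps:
$h{\left(f,F \right)} = 3 + \sqrt{F^{2} + f^{2}}$ ($h{\left(f,F \right)} = 3 + \sqrt{f^{2} + F^{2}} = 3 + \sqrt{F^{2} + f^{2}}$)
$\left(-20 + h{\left(N,5 \right)}\right)^{2} = \left(-20 + \left(3 + \sqrt{5^{2} + 11^{2}}\right)\right)^{2} = \left(-20 + \left(3 + \sqrt{25 + 121}\right)\right)^{2} = \left(-20 + \left(3 + \sqrt{146}\right)\right)^{2} = \left(-17 + \sqrt{146}\right)^{2}$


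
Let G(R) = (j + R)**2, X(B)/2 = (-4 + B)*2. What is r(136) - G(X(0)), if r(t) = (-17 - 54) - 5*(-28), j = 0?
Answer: -187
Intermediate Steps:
X(B) = -16 + 4*B (X(B) = 2*((-4 + B)*2) = 2*(-8 + 2*B) = -16 + 4*B)
G(R) = R**2 (G(R) = (0 + R)**2 = R**2)
r(t) = 69 (r(t) = -71 + 140 = 69)
r(136) - G(X(0)) = 69 - (-16 + 4*0)**2 = 69 - (-16 + 0)**2 = 69 - 1*(-16)**2 = 69 - 1*256 = 69 - 256 = -187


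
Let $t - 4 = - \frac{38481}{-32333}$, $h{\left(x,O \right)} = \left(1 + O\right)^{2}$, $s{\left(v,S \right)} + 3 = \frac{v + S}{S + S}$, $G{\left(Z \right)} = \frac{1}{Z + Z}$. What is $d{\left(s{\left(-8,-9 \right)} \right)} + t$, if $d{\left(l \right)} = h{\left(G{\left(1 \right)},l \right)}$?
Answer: $\frac{66043625}{10475892} \approx 6.3043$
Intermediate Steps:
$G{\left(Z \right)} = \frac{1}{2 Z}$
$s{\left(v,S \right)} = -3 + \frac{S + v}{2 S}$ ($s{\left(v,S \right)} = -3 + \frac{v + S}{S + S} = -3 + \frac{S + v}{2 S}$)
$t = \frac{167813}{32333}$ ($t = 4 - \frac{38481}{-32333} = 4 - - \frac{38481}{32333} = 4 + \frac{38481}{32333} = \frac{167813}{32333} \approx 5.1901$)
$d{\left(l \right)} = \left(1 + l\right)^{2}$
$d{\left(s{\left(-8,-9 \right)} \right)} + t = \left(1 + \frac{-8 - -45}{2 \left(-9\right)}\right)^{2} + \frac{167813}{32333} = \left(1 + \frac{1}{2} \left(- \frac{1}{9}\right) \left(-8 + 45\right)\right)^{2} + \frac{167813}{32333} = \left(1 + \frac{1}{2} \left(- \frac{1}{9}\right) 37\right)^{2} + \frac{167813}{32333} = \left(1 - \frac{37}{18}\right)^{2} + \frac{167813}{32333} = \left(- \frac{19}{18}\right)^{2} + \frac{167813}{32333} = \frac{361}{324} + \frac{167813}{32333} = \frac{66043625}{10475892}$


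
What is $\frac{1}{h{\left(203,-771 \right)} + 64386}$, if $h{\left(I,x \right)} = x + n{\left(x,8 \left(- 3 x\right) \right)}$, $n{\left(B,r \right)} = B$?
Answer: $\frac{1}{62844} \approx 1.5912 \cdot 10^{-5}$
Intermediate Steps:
$h{\left(I,x \right)} = 2 x$ ($h{\left(I,x \right)} = x + x = 2 x$)
$\frac{1}{h{\left(203,-771 \right)} + 64386} = \frac{1}{2 \left(-771\right) + 64386} = \frac{1}{-1542 + 64386} = \frac{1}{62844}$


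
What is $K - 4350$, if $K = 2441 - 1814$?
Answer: $-3723$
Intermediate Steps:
$K = 627$ ($K = 2441 - 1814 = 627$)
$K - 4350 = 627 - 4350 = -3723$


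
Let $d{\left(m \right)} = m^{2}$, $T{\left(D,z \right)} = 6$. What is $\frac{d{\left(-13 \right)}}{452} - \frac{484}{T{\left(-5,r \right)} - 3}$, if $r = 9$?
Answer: $- \frac{218261}{1356} \approx -160.96$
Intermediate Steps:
$\frac{d{\left(-13 \right)}}{452} - \frac{484}{T{\left(-5,r \right)} - 3} = \frac{\left(-13\right)^{2}}{452} - \frac{484}{6 - 3} = 169 \cdot \frac{1}{452} - \frac{484}{3} = \frac{169}{452} - \frac{484}{3} = - \frac{218261}{1356}$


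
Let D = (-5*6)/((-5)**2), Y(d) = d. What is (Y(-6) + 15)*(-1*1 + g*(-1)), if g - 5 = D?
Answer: -216/5 ≈ -43.200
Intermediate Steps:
D = -6/5 (D = -30/25 = -30*1/25 = -6/5 ≈ -1.2000)
g = 19/5 (g = 5 - 6/5 = 19/5 ≈ 3.8000)
(Y(-6) + 15)*(-1*1 + g*(-1)) = (-6 + 15)*(-1*1 + (19/5)*(-1)) = 9*(-1 - 19/5) = 9*(-24/5) = -216/5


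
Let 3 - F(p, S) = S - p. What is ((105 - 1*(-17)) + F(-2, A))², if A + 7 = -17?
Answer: 21609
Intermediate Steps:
A = -24 (A = -7 - 17 = -24)
F(p, S) = 3 + p - S (F(p, S) = 3 - (S - p) = 3 + (p - S) = 3 + p - S)
((105 - 1*(-17)) + F(-2, A))² = ((105 - 1*(-17)) + (3 - 2 - 1*(-24)))² = ((105 + 17) + (3 - 2 + 24))² = (122 + 25)² = 147² = 21609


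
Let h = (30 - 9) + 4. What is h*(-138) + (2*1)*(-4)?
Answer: -3458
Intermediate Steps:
h = 25 (h = 21 + 4 = 25)
h*(-138) + (2*1)*(-4) = 25*(-138) + (2*1)*(-4) = -3450 + 2*(-4) = -3450 - 8 = -3458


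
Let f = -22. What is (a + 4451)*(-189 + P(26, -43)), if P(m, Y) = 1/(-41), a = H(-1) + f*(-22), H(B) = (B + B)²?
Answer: -38277250/41 ≈ -9.3359e+5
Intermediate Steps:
H(B) = 4*B² (H(B) = (2*B)² = 4*B²)
a = 488 (a = 4*(-1)² - 22*(-22) = 4*1 + 484 = 4 + 484 = 488)
P(m, Y) = -1/41
(a + 4451)*(-189 + P(26, -43)) = (488 + 4451)*(-189 - 1/41) = 4939*(-7750/41) = -38277250/41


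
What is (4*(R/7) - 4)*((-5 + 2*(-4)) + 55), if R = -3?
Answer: -240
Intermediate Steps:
(4*(R/7) - 4)*((-5 + 2*(-4)) + 55) = (4*(-3/7) - 4)*((-5 + 2*(-4)) + 55) = (4*(-3*1/7) - 4)*((-5 - 8) + 55) = (4*(-3/7) - 4)*(-13 + 55) = (-12/7 - 4)*42 = -40/7*42 = -240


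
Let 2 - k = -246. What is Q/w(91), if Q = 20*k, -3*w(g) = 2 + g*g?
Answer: -4960/2761 ≈ -1.7964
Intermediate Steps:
k = 248 (k = 2 - 1*(-246) = 2 + 246 = 248)
w(g) = -⅔ - g²/3 (w(g) = -(2 + g*g)/3 = -(2 + g²)/3 = -⅔ - g²/3)
Q = 4960 (Q = 20*248 = 4960)
Q/w(91) = 4960/(-⅔ - ⅓*91²) = 4960/(-⅔ - ⅓*8281) = 4960/(-⅔ - 8281/3) = 4960/(-2761) = 4960*(-1/2761) = -4960/2761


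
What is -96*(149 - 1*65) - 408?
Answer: -8472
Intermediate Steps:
-96*(149 - 1*65) - 408 = -96*(149 - 65) - 408 = -96*84 - 408 = -8064 - 408 = -8472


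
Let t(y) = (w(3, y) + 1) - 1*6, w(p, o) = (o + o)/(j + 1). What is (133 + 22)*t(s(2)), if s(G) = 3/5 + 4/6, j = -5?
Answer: -5239/6 ≈ -873.17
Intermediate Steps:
w(p, o) = -o/2 (w(p, o) = (o + o)/(-5 + 1) = (2*o)/(-4) = (2*o)*(-¼) = -o/2)
s(G) = 19/15 (s(G) = 3*(⅕) + 4*(⅙) = ⅗ + ⅔ = 19/15)
t(y) = -5 - y/2 (t(y) = (-y/2 + 1) - 1*6 = (1 - y/2) - 6 = -5 - y/2)
(133 + 22)*t(s(2)) = (133 + 22)*(-5 - ½*19/15) = 155*(-5 - 19/30) = 155*(-169/30) = -5239/6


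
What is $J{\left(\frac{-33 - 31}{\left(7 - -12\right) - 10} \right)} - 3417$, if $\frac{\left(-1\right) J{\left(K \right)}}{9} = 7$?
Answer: $-3480$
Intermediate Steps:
$J{\left(K \right)} = -63$ ($J{\left(K \right)} = \left(-9\right) 7 = -63$)
$J{\left(\frac{-33 - 31}{\left(7 - -12\right) - 10} \right)} - 3417 = -63 - 3417 = -3480$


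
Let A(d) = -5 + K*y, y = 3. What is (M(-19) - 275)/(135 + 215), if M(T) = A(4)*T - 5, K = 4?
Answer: -59/50 ≈ -1.1800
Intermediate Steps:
A(d) = 7 (A(d) = -5 + 4*3 = -5 + 12 = 7)
M(T) = -5 + 7*T (M(T) = 7*T - 5 = -5 + 7*T)
(M(-19) - 275)/(135 + 215) = ((-5 + 7*(-19)) - 275)/(135 + 215) = ((-5 - 133) - 275)/350 = (-138 - 275)/350 = (1/350)*(-413) = -59/50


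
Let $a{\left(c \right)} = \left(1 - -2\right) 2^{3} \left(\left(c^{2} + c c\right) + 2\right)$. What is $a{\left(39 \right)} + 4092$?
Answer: $77148$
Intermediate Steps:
$a{\left(c \right)} = 48 + 48 c^{2}$ ($a{\left(c \right)} = \left(1 + 2\right) 8 \left(\left(c^{2} + c^{2}\right) + 2\right) = 3 \cdot 8 \left(2 c^{2} + 2\right) = 24 \left(2 + 2 c^{2}\right) = 48 + 48 c^{2}$)
$a{\left(39 \right)} + 4092 = \left(48 + 48 \cdot 39^{2}\right) + 4092 = \left(48 + 48 \cdot 1521\right) + 4092 = \left(48 + 73008\right) + 4092 = 73056 + 4092 = 77148$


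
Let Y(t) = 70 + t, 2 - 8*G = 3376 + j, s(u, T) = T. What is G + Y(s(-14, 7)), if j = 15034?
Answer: -2224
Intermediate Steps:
G = -2301 (G = ¼ - (3376 + 15034)/8 = ¼ - ⅛*18410 = ¼ - 9205/4 = -2301)
G + Y(s(-14, 7)) = -2301 + (70 + 7) = -2301 + 77 = -2224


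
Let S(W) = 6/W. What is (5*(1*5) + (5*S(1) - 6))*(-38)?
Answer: -1862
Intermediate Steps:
(5*(1*5) + (5*S(1) - 6))*(-38) = (5*(1*5) + (5*(6/1) - 6))*(-38) = (5*5 + (5*(6*1) - 6))*(-38) = (25 + (5*6 - 6))*(-38) = (25 + (30 - 6))*(-38) = (25 + 24)*(-38) = 49*(-38) = -1862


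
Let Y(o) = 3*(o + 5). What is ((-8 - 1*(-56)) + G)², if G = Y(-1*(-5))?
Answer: 6084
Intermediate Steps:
Y(o) = 15 + 3*o (Y(o) = 3*(5 + o) = 15 + 3*o)
G = 30 (G = 15 + 3*(-1*(-5)) = 15 + 3*5 = 15 + 15 = 30)
((-8 - 1*(-56)) + G)² = ((-8 - 1*(-56)) + 30)² = ((-8 + 56) + 30)² = (48 + 30)² = 78² = 6084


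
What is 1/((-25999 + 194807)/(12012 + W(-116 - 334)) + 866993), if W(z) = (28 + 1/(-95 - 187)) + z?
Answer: 3268379/2833709318203 ≈ 1.1534e-6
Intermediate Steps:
W(z) = 7895/282 + z (W(z) = (28 + 1/(-282)) + z = (28 - 1/282) + z = 7895/282 + z)
1/((-25999 + 194807)/(12012 + W(-116 - 334)) + 866993) = 1/((-25999 + 194807)/(12012 + (7895/282 + (-116 - 334))) + 866993) = 1/(168808/(12012 + (7895/282 - 450)) + 866993) = 1/(168808/(12012 - 119005/282) + 866993) = 1/(168808/(3268379/282) + 866993) = 1/(168808*(282/3268379) + 866993) = 1/(47603856/3268379 + 866993) = 1/(2833709318203/3268379) = 3268379/2833709318203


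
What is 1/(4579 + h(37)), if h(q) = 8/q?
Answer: 37/169431 ≈ 0.00021838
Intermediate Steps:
1/(4579 + h(37)) = 1/(4579 + 8/37) = 1/(169431/37) = 37/169431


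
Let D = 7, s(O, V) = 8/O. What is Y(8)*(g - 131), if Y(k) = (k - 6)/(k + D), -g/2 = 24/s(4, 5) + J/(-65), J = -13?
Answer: -518/25 ≈ -20.720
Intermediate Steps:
g = -122/5 (g = -2*(24/((8/4)) - 13/(-65)) = -2*(24/((8*(¼))) - 13*(-1/65)) = -2*(24/2 + ⅕) = -2*(24*(½) + ⅕) = -2*(12 + ⅕) = -2*61/5 = -122/5 ≈ -24.400)
Y(k) = (-6 + k)/(7 + k) (Y(k) = (k - 6)/(k + 7) = (-6 + k)/(7 + k))
Y(8)*(g - 131) = ((-6 + 8)/(7 + 8))*(-122/5 - 131) = (2/15)*(-777/5) = -518/25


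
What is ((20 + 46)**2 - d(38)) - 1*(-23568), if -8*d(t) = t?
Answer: 111715/4 ≈ 27929.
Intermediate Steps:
d(t) = -t/8
((20 + 46)**2 - d(38)) - 1*(-23568) = ((20 + 46)**2 - (-1)*38/8) - 1*(-23568) = (66**2 - 1*(-19/4)) + 23568 = (4356 + 19/4) + 23568 = 17443/4 + 23568 = 111715/4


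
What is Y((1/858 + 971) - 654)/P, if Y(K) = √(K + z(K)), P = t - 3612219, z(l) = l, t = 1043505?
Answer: -√116682423/1101978306 ≈ -9.8023e-6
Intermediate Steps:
P = -2568714 (P = 1043505 - 3612219 = -2568714)
Y(K) = √2*√K (Y(K) = √(K + K) = √(2*K) = √2*√K)
Y((1/858 + 971) - 654)/P = (√2*√((1/858 + 971) - 654))/(-2568714) = (√2*√((1/858 + 971) - 654))*(-1/2568714) = (√2*√(833119/858 - 654))*(-1/2568714) = (√2*√(271987/858))*(-1/2568714) = (√2*(√233364846/858))*(-1/2568714) = (√116682423/429)*(-1/2568714) = -√116682423/1101978306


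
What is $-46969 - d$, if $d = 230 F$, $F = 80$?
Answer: $-65369$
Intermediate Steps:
$d = 18400$ ($d = 230 \cdot 80 = 18400$)
$-46969 - d = -46969 - 18400 = -65369$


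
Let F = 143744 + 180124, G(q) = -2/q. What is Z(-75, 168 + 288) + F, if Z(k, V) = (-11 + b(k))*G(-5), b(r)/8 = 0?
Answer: 1619318/5 ≈ 3.2386e+5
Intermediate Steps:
b(r) = 0 (b(r) = 8*0 = 0)
Z(k, V) = -22/5 (Z(k, V) = (-11 + 0)*(-2/(-5)) = -(-22)*(-1)/5 = -11*⅖ = -22/5)
F = 323868
Z(-75, 168 + 288) + F = -22/5 + 323868 = 1619318/5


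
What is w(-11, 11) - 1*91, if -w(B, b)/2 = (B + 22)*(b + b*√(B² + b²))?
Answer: -333 - 2662*√2 ≈ -4097.6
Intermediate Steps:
w(B, b) = -2*(22 + B)*(b + b*√(B² + b²)) (w(B, b) = -2*(B + 22)*(b + b*√(B² + b²)) = -2*(22 + B)*(b + b*√(B² + b²)))
w(-11, 11) - 1*91 = -2*11*(22 - 11 + 22*√((-11)² + 11²) - 11*√((-11)² + 11²)) - 1*91 = -2*11*(22 - 11 + 22*√(121 + 121) - 11*√(121 + 121)) - 91 = -2*11*(22 - 11 + 22*√242 - 121*√2) - 91 = -2*11*(22 - 11 + 22*(11*√2) - 121*√2) - 91 = -2*11*(22 - 11 + 242*√2 - 121*√2) - 91 = -2*11*(11 + 121*√2) - 91 = (-242 - 2662*√2) - 91 = -333 - 2662*√2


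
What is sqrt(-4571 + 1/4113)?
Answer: I*sqrt(8591838554)/1371 ≈ 67.609*I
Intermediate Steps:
sqrt(-4571 + 1/4113) = sqrt(-18800522/4113) = I*sqrt(8591838554)/1371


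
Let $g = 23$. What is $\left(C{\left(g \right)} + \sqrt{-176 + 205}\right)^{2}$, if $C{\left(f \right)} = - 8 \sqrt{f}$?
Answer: $1501 - 16 \sqrt{667} \approx 1087.8$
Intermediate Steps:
$\left(C{\left(g \right)} + \sqrt{-176 + 205}\right)^{2} = \left(- 8 \sqrt{23} + \sqrt{-176 + 205}\right)^{2} = \left(- 8 \sqrt{23} + \sqrt{29}\right)^{2} = \left(\sqrt{29} - 8 \sqrt{23}\right)^{2}$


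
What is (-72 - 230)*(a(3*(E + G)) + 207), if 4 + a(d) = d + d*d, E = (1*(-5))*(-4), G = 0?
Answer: -1166626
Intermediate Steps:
E = 20 (E = -5*(-4) = 20)
a(d) = -4 + d + d² (a(d) = -4 + (d + d*d) = -4 + (d + d²) = -4 + d + d²)
(-72 - 230)*(a(3*(E + G)) + 207) = (-72 - 230)*((-4 + 3*(20 + 0) + (3*(20 + 0))²) + 207) = -302*((-4 + 3*20 + (3*20)²) + 207) = -302*((-4 + 60 + 60²) + 207) = -302*((-4 + 60 + 3600) + 207) = -302*(3656 + 207) = -302*3863 = -1166626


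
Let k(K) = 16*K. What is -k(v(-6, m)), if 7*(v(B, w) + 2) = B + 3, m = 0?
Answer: 272/7 ≈ 38.857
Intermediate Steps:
v(B, w) = -11/7 + B/7 (v(B, w) = -2 + (B + 3)/7 = -2 + (3 + B)/7 = -2 + (3/7 + B/7) = -11/7 + B/7)
-k(v(-6, m)) = -16*(-11/7 + (1/7)*(-6)) = -16*(-11/7 - 6/7) = -16*(-17)/7 = -1*(-272/7) = 272/7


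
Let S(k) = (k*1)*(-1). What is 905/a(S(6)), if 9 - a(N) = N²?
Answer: -905/27 ≈ -33.518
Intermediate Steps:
S(k) = -k (S(k) = k*(-1) = -k)
a(N) = 9 - N²
905/a(S(6)) = 905/(9 - (-1*6)²) = 905/(9 - 1*(-6)²) = 905/(9 - 1*36) = 905/(9 - 36) = 905/(-27) = 905*(-1/27) = -905/27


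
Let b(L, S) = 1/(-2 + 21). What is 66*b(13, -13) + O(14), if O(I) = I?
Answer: 332/19 ≈ 17.474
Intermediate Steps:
b(L, S) = 1/19
66*b(13, -13) + O(14) = 66*(1/19) + 14 = 66/19 + 14 = 332/19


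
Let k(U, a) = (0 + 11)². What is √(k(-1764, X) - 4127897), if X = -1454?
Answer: 4*I*√257986 ≈ 2031.7*I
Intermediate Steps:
k(U, a) = 121 (k(U, a) = 11² = 121)
√(k(-1764, X) - 4127897) = √(121 - 4127897) = √(-4127776) = 4*I*√257986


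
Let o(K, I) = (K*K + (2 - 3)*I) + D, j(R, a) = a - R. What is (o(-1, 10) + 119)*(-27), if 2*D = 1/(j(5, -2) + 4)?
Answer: -5931/2 ≈ -2965.5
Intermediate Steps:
D = -⅙ (D = 1/(2*((-2 - 1*5) + 4)) = 1/(2*((-2 - 5) + 4)) = 1/(2*(-7 + 4)) = (½)/(-3) = (½)*(-⅓) = -⅙ ≈ -0.16667)
o(K, I) = -⅙ + K² - I (o(K, I) = (K*K + (2 - 3)*I) - ⅙ = (K² - I) - ⅙ = -⅙ + K² - I)
(o(-1, 10) + 119)*(-27) = ((-⅙ + (-1)² - 1*10) + 119)*(-27) = ((-⅙ + 1 - 10) + 119)*(-27) = (-55/6 + 119)*(-27) = (659/6)*(-27) = -5931/2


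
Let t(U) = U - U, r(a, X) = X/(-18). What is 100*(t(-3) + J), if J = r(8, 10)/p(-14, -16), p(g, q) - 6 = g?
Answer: 125/18 ≈ 6.9444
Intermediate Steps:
r(a, X) = -X/18 (r(a, X) = X*(-1/18) = -X/18)
p(g, q) = 6 + g
t(U) = 0
J = 5/72 (J = (-1/18*10)/(6 - 14) = -5/9/(-8) = -5/9*(-⅛) = 5/72 ≈ 0.069444)
100*(t(-3) + J) = 100*(0 + 5/72) = 100*(5/72) = 125/18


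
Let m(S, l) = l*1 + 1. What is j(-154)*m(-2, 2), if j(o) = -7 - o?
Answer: 441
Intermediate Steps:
m(S, l) = 1 + l (m(S, l) = l + 1 = 1 + l)
j(-154)*m(-2, 2) = (-7 - 1*(-154))*(1 + 2) = (-7 + 154)*3 = 147*3 = 441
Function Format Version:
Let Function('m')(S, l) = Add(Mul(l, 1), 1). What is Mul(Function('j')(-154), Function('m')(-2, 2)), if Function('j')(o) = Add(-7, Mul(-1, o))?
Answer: 441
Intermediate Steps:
Function('m')(S, l) = Add(1, l) (Function('m')(S, l) = Add(l, 1) = Add(1, l))
Mul(Function('j')(-154), Function('m')(-2, 2)) = Mul(Add(-7, Mul(-1, -154)), Add(1, 2)) = Mul(Add(-7, 154), 3) = Mul(147, 3) = 441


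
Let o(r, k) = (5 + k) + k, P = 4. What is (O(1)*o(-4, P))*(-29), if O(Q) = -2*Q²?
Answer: 754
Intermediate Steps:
o(r, k) = 5 + 2*k
(O(1)*o(-4, P))*(-29) = ((-2*1²)*(5 + 2*4))*(-29) = ((-2*1)*(5 + 8))*(-29) = -2*13*(-29) = -26*(-29) = 754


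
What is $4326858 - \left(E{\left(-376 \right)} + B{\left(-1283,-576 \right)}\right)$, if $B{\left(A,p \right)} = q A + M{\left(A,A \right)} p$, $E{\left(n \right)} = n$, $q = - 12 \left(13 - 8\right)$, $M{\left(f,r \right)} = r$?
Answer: $3511246$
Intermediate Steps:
$q = -60$ ($q = \left(-12\right) 5 = -60$)
$B{\left(A,p \right)} = - 60 A + A p$
$4326858 - \left(E{\left(-376 \right)} + B{\left(-1283,-576 \right)}\right) = 4326858 - \left(-376 - 1283 \left(-60 - 576\right)\right) = 4326858 - \left(-376 - -815988\right) = 4326858 - \left(-376 + 815988\right) = 4326858 - 815612 = 3511246$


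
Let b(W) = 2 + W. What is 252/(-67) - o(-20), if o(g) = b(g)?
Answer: 954/67 ≈ 14.239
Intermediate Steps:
o(g) = 2 + g
252/(-67) - o(-20) = 252/(-67) - (2 - 20) = 252*(-1/67) - 1*(-18) = -252/67 + 18 = 954/67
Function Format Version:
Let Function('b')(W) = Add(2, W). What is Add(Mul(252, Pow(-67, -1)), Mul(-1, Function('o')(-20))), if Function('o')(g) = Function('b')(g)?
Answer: Rational(954, 67) ≈ 14.239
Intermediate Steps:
Function('o')(g) = Add(2, g)
Add(Mul(252, Pow(-67, -1)), Mul(-1, Function('o')(-20))) = Add(Mul(252, Pow(-67, -1)), Mul(-1, Add(2, -20))) = Add(Mul(252, Rational(-1, 67)), Mul(-1, -18)) = Add(Rational(-252, 67), 18) = Rational(954, 67)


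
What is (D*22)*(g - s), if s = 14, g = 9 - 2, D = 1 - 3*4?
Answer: 1694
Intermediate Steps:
D = -11 (D = 1 - 12 = -11)
g = 7
(D*22)*(g - s) = (-11*22)*(7 - 1*14) = -242*(7 - 14) = -242*(-7) = 1694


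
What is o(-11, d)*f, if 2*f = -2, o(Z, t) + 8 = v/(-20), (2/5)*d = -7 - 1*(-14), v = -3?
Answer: 157/20 ≈ 7.8500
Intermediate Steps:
d = 35/2 (d = 5*(-7 - 1*(-14))/2 = 5*(-7 + 14)/2 = (5/2)*7 = 35/2 ≈ 17.500)
o(Z, t) = -157/20 (o(Z, t) = -8 - 3/(-20) = -8 - 3*(-1/20) = -8 + 3/20 = -157/20)
f = -1 (f = (½)*(-2) = -1)
o(-11, d)*f = -157/20*(-1) = 157/20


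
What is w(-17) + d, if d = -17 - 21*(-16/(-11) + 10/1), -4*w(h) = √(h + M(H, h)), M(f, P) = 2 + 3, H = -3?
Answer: -2833/11 - I*√3/2 ≈ -257.55 - 0.86602*I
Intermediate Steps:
M(f, P) = 5
w(h) = -√(5 + h)/4 (w(h) = -√(h + 5)/4 = -√(5 + h)/4)
d = -2833/11 (d = -17 - 21*(-16*(-1/11) + 10*1) = -17 - 21*(16/11 + 10) = -17 - 21*126/11 = -17 - 2646/11 = -2833/11 ≈ -257.55)
w(-17) + d = -√(5 - 17)/4 - 2833/11 = -I*√3/2 - 2833/11 = -2833/11 - I*√3/2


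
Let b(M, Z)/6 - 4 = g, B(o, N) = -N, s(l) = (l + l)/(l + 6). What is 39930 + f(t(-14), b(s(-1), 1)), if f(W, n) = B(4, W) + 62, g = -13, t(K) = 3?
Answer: 39989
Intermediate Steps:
s(l) = 2*l/(6 + l) (s(l) = (2*l)/(6 + l) = 2*l/(6 + l))
b(M, Z) = -54 (b(M, Z) = 24 + 6*(-13) = 24 - 78 = -54)
f(W, n) = 62 - W (f(W, n) = -W + 62 = 62 - W)
39930 + f(t(-14), b(s(-1), 1)) = 39930 + (62 - 1*3) = 39930 + (62 - 3) = 39930 + 59 = 39989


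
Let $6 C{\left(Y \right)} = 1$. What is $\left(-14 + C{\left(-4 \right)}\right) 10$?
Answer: $- \frac{415}{3} \approx -138.33$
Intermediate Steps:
$C{\left(Y \right)} = \frac{1}{6}$ ($C{\left(Y \right)} = \frac{1}{6} \cdot 1 = \frac{1}{6}$)
$\left(-14 + C{\left(-4 \right)}\right) 10 = \left(-14 + \frac{1}{6}\right) 10 = \left(- \frac{83}{6}\right) 10 = - \frac{415}{3}$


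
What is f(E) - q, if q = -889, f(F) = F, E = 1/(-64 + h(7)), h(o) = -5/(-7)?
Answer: 393820/443 ≈ 888.98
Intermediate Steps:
h(o) = 5/7 (h(o) = -5*(-1/7) = 5/7)
E = -7/443 (E = 1/(-64 + 5/7) = 1/(-443/7) = -7/443 ≈ -0.015801)
f(E) - q = -7/443 - 1*(-889) = -7/443 + 889 = 393820/443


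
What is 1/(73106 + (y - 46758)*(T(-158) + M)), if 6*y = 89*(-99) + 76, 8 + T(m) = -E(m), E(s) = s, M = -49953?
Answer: 2/4802533295 ≈ 4.1645e-10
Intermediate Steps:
T(m) = -8 - m
y = -8735/6 (y = (89*(-99) + 76)/6 = (-8811 + 76)/6 = (⅙)*(-8735) = -8735/6 ≈ -1455.8)
1/(73106 + (y - 46758)*(T(-158) + M)) = 1/(73106 + (-8735/6 - 46758)*((-8 - 1*(-158)) - 49953)) = 1/(73106 - 289283*((-8 + 158) - 49953)/6) = 1/(73106 - 289283*(150 - 49953)/6) = 1/(73106 - 289283/6*(-49803)) = 1/(73106 + 4802387083/2) = 1/(4802533295/2) = 2/4802533295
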